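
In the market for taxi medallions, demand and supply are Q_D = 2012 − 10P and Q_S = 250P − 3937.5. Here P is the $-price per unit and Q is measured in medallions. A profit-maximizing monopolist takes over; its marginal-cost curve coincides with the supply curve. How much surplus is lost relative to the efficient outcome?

$39731.05

In inverse form: demand P = 201.2 − 0.1Q, supply P = 15.75 + 0.004Q.
Competitive equilibrium: 201.2 − 0.1Q = 15.75 + 0.004Q → Q* = 1783.17308, P* = 22.88269.
Marginal revenue: MR = 201.2 − 0.2Q. Set MR = MC: 201.2 − 0.2Q = 15.75 + 0.004Q → Q_m = 909.06863.
Price P_m = 201.2 − 0.1·909.06863 = 110.29314; MC(Q_m) = 15.75 + 0.004·909.06863 = 19.38627.
Competitive Q* = 1783.17308, so ΔQ = 874.10445; wedge = 110.29314 − 19.38627 = 90.90687.
DWL = ½ × 874.10445 × 90.90687 = $39731.05.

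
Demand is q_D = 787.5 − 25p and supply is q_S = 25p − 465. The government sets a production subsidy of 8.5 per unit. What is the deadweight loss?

451.56

In inverse form: demand p = 31.5 − 0.04q, supply p = 18.6 + 0.04q.
Competitive equilibrium: 31.5 − 0.04q = 18.6 + 0.04q → q* = 161.25, p* = 25.05.
The subsidy lowers effective supply by 8.5: p = 10.1 + 0.04q.
New quantity: 31.5 − 0.04q = 10.1 + 0.04q → q' = 267.5.
Overproduction Δq = 267.5 − 161.25 = 106.25; wedge = subsidy = 8.5.
The triangle = ½ × 106.25 × 8.5 = 451.56.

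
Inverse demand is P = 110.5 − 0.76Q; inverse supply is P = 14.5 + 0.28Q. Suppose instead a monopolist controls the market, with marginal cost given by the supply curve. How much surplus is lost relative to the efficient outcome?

Competitive equilibrium: 110.5 − 0.76Q = 14.5 + 0.28Q → Q* = 92.3077, P* = 40.3462.
Marginal revenue: MR = 110.5 − 1.52Q. Set MR = MC: 110.5 − 1.52Q = 14.5 + 0.28Q → Q_m = 53.3333.
Price P_m = 110.5 − 0.76·53.3333 = 69.9667; MC(Q_m) = 14.5 + 0.28·53.3333 = 29.4333.
Competitive Q* = 92.3077, so ΔQ = 38.9744; wedge = 69.9667 − 29.4333 = 40.5334.
The triangle = ½ × 38.9744 × 40.5334 = 789.88.

789.88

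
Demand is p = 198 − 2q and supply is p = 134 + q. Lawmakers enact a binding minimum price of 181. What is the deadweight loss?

Competitive equilibrium: 198 − 2q = 134 + q → q* = 21.3333, p* = 155.3333.
At the floor p = 181, quantity demanded = (198 − 181)/2 = 8.5.
Sellers' marginal cost at q' = 8.5: 134 + 1·8.5 = 142.5.
Δq = 21.3333 − 8.5 = 12.8333; wedge = 181 − 142.5 = 38.5.
DWL = ½ × 12.8333 × 38.5 = 247.04.

247.04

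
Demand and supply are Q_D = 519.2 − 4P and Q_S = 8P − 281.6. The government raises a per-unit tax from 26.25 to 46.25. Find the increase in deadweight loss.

1933.33

In inverse form: demand P = 129.8 − 0.25Q, supply P = 35.2 + 0.125Q.
Competitive equilibrium: 129.8 − 0.25Q = 35.2 + 0.125Q → Q* = 252.2667, P* = 66.7333.
For a per-unit tax t: ΔQ = t/0.375, so DWL = ½·t·(t/0.375) = t²/0.75.
At t = 26.25: DWL = 918.75. At t = 46.25: DWL = 2852.083.
Increase = 2852.083 − 918.75 = 1933.33.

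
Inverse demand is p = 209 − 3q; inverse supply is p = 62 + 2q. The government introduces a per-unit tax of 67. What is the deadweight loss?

Competitive equilibrium: 209 − 3q = 62 + 2q → q* = 29.4, p* = 120.8.
With the tax, the buyer price exceeds the seller price by 67: (209 − 3q) − (62 + 2q) = 67 → q' = 16.
Δq = 29.4 − 16 = 13.4; the wedge equals the tax, 67.
Deadweight loss = ½ × 13.4 × 67 = 448.90.

448.90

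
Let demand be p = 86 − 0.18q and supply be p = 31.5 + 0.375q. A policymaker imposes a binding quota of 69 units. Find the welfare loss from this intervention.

Competitive equilibrium: 86 − 0.18q = 31.5 + 0.375q → q* = 98.1982, p* = 68.3243.
At q = 69: demand price = 86 − 0.18·69 = 73.58; supply price = 31.5 + 0.375·69 = 57.375.
Δq = 98.1982 − 69 = 29.1982; wedge = 73.58 − 57.375 = 16.205.
Welfare loss = ½ × 29.1982 × 16.205 = 236.58.

236.58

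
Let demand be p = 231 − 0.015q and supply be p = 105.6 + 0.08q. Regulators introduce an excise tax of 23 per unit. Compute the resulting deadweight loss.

2784.21

Competitive equilibrium: 231 − 0.015q = 105.6 + 0.08q → q* = 1320, p* = 211.2.
With the tax, the buyer price exceeds the seller price by 23: (231 − 0.015q) − (105.6 + 0.08q) = 23 → q' = 1077.8947.
Δq = 1320 − 1077.8947 = 242.1053; the wedge equals the tax, 23.
DWL = ½ × 242.1053 × 23 = 2784.21.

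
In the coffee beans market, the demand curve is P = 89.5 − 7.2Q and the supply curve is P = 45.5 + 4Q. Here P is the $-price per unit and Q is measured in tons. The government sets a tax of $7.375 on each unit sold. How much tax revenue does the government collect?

$24.12

Competitive equilibrium: 89.5 − 7.2Q = 45.5 + 4Q → Q* = 3.9286, P* = 61.2143.
With the tax, the buyer price exceeds the seller price by 7.375: (89.5 − 7.2Q) − (45.5 + 4Q) = 7.375 → Q' = 3.2701.
Tax revenue = 7.375 × 3.2701 = $24.12.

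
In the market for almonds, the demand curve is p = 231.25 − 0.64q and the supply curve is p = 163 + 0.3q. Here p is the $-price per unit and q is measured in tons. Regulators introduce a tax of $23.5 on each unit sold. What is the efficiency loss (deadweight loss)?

$293.75

Competitive equilibrium: 231.25 − 0.64q = 163 + 0.3q → q* = 72.6064, p* = 184.7819.
With the tax, the buyer price exceeds the seller price by 23.5: (231.25 − 0.64q) − (163 + 0.3q) = 23.5 → q' = 47.6064.
Δq = 72.6064 − 47.6064 = 25; the wedge equals the tax, 23.5.
DWL = ½ × 25 × 23.5 = $293.75.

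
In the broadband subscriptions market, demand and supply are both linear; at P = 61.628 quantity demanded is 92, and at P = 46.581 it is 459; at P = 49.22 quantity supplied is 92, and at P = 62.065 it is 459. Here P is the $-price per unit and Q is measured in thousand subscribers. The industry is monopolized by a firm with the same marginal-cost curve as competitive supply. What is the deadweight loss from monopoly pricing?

$304.06 thousand

Demand slope = (46.581 − 61.628)/(459 − 92) = −0.041, so P = 65.4 − 0.041Q.
Supply slope = (62.065 − 49.22)/(459 − 92) = 0.035, so P = 46 + 0.035Q.
Competitive equilibrium: 65.4 − 0.041Q = 46 + 0.035Q → Q* = 255.2632, P* = 54.9342.
Marginal revenue: MR = 65.4 − 0.082Q. Set MR = MC: 65.4 − 0.082Q = 46 + 0.035Q → Q_m = 165.812.
Price P_m = 65.4 − 0.041·165.812 = 58.6017; MC(Q_m) = 46 + 0.035·165.812 = 51.8034.
Competitive Q* = 255.2632, so ΔQ = 89.4512; wedge = 58.6017 − 51.8034 = 6.7983.
Welfare loss = ½ × 89.4512 × 6.7983 = $304.06 thousand.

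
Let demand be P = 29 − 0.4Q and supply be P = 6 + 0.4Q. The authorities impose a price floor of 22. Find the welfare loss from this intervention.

Competitive equilibrium: 29 − 0.4Q = 6 + 0.4Q → Q* = 28.75, P* = 17.5.
At the floor P = 22, quantity demanded = (29 − 22)/0.4 = 17.5.
Sellers' marginal cost at Q' = 17.5: 6 + 0.4·17.5 = 13.
ΔQ = 28.75 − 17.5 = 11.25; wedge = 22 − 13 = 9.
Welfare loss = ½ × 11.25 × 9 = 50.625.

50.625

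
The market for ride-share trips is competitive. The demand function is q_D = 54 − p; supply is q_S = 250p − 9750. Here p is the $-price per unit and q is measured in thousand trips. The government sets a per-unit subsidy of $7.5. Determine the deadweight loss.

$28.01 thousand

In inverse form: demand p = 54 − q, supply p = 39 + 0.004q.
Competitive equilibrium: 54 − q = 39 + 0.004q → q* = 14.9402, p* = 39.0598.
The subsidy lowers effective supply by 7.5: p = 31.5 + 0.004q.
New quantity: 54 − q = 31.5 + 0.004q → q' = 22.4104.
Overproduction Δq = 22.4104 − 14.9402 = 7.4702; wedge = subsidy = 7.5.
Deadweight loss = ½ × 7.4702 × 7.5 = $28.01 thousand.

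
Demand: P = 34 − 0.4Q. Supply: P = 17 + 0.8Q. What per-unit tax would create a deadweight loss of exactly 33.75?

Competitive equilibrium: 34 − 0.4Q = 17 + 0.8Q → Q* = 14.1667, P* = 28.3333.
A tax t gives ΔQ = t/1.2 and wedge t, so DWL = t²/2.4.
t²/2.4 = 33.75 → t² = 81 → t = 9.

9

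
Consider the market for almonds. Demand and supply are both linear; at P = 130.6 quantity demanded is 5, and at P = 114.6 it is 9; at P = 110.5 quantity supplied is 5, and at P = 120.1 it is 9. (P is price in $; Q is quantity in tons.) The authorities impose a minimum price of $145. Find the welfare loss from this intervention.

Demand slope = (114.6 − 130.6)/(9 − 5) = −4, so P = 150.6 − 4Q.
Supply slope = (120.1 − 110.5)/(9 − 5) = 2.4, so P = 98.5 + 2.4Q.
Competitive equilibrium: 150.6 − 4Q = 98.5 + 2.4Q → Q* = 8.14063, P* = 118.0375.
At the floor P = 145, quantity demanded = (150.6 − 145)/4 = 1.4.
Sellers' marginal cost at Q' = 1.4: 98.5 + 2.4·1.4 = 101.86.
ΔQ = 8.14063 − 1.4 = 6.74063; wedge = 145 − 101.86 = 43.14.
Deadweight loss = ½ × 6.74063 × 43.14 = $145.40.

$145.40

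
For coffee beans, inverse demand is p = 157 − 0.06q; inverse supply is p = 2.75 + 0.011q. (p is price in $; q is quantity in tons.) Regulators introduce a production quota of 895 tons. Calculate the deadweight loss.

$57939.42

Competitive equilibrium: 157 − 0.06q = 2.75 + 0.011q → q* = 2172.5352, p* = 26.6479.
At q = 895: demand price = 157 − 0.06·895 = 103.3; supply price = 2.75 + 0.011·895 = 12.595.
Δq = 2172.5352 − 895 = 1277.5352; wedge = 103.3 − 12.595 = 90.705.
DWL = ½ × 1277.5352 × 90.705 = $57939.42.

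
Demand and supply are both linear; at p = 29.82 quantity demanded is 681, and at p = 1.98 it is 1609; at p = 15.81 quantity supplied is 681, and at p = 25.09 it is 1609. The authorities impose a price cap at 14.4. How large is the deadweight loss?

4826.53

Demand slope = (1.98 − 29.82)/(1609 − 681) = −0.03, so p = 50.25 − 0.03q.
Supply slope = (25.09 − 15.81)/(1609 − 681) = 0.01, so p = 9 + 0.01q.
Competitive equilibrium: 50.25 − 0.03q = 9 + 0.01q → q* = 1031.25, p* = 19.3125.
At the ceiling p = 14.4, quantity supplied = (14.4 − 9)/0.01 = 540.
Willingness to pay at q' = 540: 50.25 − 0.03·540 = 34.05.
Δq = 1031.25 − 540 = 491.25; wedge = 34.05 − 14.4 = 19.65.
Welfare loss = ½ × 491.25 × 19.65 = 4826.53.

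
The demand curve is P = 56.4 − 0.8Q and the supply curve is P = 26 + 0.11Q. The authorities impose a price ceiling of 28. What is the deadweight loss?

Competitive equilibrium: 56.4 − 0.8Q = 26 + 0.11Q → Q* = 33.4066, P* = 29.6747.
At the ceiling P = 28, quantity supplied = (28 − 26)/0.11 = 18.1818.
Willingness to pay at Q' = 18.1818: 56.4 − 0.8·18.1818 = 41.8546.
ΔQ = 33.4066 − 18.1818 = 15.2248; wedge = 41.8546 − 28 = 13.8546.
Deadweight loss = ½ × 15.2248 × 13.8546 = 105.47.

105.47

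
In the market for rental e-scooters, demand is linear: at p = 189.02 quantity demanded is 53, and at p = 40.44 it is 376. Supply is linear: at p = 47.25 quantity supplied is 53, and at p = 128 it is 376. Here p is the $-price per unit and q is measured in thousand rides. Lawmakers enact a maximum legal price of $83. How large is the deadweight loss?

$1140.32 thousand

Demand slope = (40.44 − 189.02)/(376 − 53) = −0.46, so p = 213.4 − 0.46q.
Supply slope = (128 − 47.25)/(376 − 53) = 0.25, so p = 34 + 0.25q.
Competitive equilibrium: 213.4 − 0.46q = 34 + 0.25q → q* = 252.6761, p* = 97.169.
At the ceiling p = 83, quantity supplied = (83 − 34)/0.25 = 196.
Willingness to pay at q' = 196: 213.4 − 0.46·196 = 123.24.
Δq = 252.6761 − 196 = 56.6761; wedge = 123.24 − 83 = 40.24.
Deadweight loss = ½ × 56.6761 × 40.24 = $1140.32 thousand.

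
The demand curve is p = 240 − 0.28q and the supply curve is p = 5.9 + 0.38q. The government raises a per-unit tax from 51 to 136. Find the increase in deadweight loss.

Competitive equilibrium: 240 − 0.28q = 5.9 + 0.38q → q* = 354.697, p* = 140.6848.
For a per-unit tax t: Δq = t/0.66, so DWL = ½·t·(t/0.66) = t²/1.32.
At t = 51: DWL = 1970.455. At t = 136: DWL = 14012.121.
Increase = 14012.121 − 1970.455 = 12041.67.

12041.67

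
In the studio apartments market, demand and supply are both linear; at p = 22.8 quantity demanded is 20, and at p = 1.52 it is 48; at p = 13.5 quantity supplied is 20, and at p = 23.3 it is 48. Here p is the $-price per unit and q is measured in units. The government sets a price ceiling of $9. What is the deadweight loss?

$250.28

Demand slope = (1.52 − 22.8)/(48 − 20) = −0.76, so p = 38 − 0.76q.
Supply slope = (23.3 − 13.5)/(48 − 20) = 0.35, so p = 6.5 + 0.35q.
Competitive equilibrium: 38 − 0.76q = 6.5 + 0.35q → q* = 28.3784, p* = 16.4324.
At the ceiling p = 9, quantity supplied = (9 − 6.5)/0.35 = 7.1429.
Willingness to pay at q' = 7.1429: 38 − 0.76·7.1429 = 32.5714.
Δq = 28.3784 − 7.1429 = 21.2355; wedge = 32.5714 − 9 = 23.5714.
The triangle = ½ × 21.2355 × 23.5714 = $250.28.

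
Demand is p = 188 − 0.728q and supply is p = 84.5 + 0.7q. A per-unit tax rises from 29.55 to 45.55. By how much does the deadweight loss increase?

420.73

Competitive equilibrium: 188 − 0.728q = 84.5 + 0.7q → q* = 72.479, p* = 135.2353.
For a per-unit tax t: Δq = t/1.428, so DWL = ½·t·(t/1.428) = t²/2.856.
At t = 29.55: DWL = 305.743. At t = 45.55: DWL = 726.471.
Increase = 726.471 − 305.743 = 420.73.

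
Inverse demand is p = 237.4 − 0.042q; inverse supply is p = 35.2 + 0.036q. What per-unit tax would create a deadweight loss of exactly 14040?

46.8

Competitive equilibrium: 237.4 − 0.042q = 35.2 + 0.036q → q* = 2592.3077, p* = 128.5231.
A tax t gives Δq = t/0.078 and wedge t, so DWL = t²/0.156.
t²/0.156 = 14040 → t² = 2190.24 → t = 46.8.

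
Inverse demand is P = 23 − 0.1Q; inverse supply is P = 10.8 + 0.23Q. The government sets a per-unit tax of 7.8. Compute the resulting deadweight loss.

92.18

Competitive equilibrium: 23 − 0.1Q = 10.8 + 0.23Q → Q* = 36.9697, P* = 19.303.
With the tax, the buyer price exceeds the seller price by 7.8: (23 − 0.1Q) − (10.8 + 0.23Q) = 7.8 → Q' = 13.3333.
ΔQ = 36.9697 − 13.3333 = 23.6364; the wedge equals the tax, 7.8.
Welfare loss = ½ × 23.6364 × 7.8 = 92.18.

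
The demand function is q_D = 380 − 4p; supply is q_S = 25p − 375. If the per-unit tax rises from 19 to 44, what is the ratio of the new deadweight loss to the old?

In inverse form: demand p = 95 − 0.25q, supply p = 15 + 0.04q.
Competitive equilibrium: 95 − 0.25q = 15 + 0.04q → q* = 275.8621, p* = 26.0345.
For a per-unit tax t: Δq = t/0.29, so DWL = ½·t·(t/0.29) = t²/0.58.
At t = 19: DWL = 622.414. At t = 44: DWL = 3337.931.
Ratio = (44/19)² = 5.363.

5.363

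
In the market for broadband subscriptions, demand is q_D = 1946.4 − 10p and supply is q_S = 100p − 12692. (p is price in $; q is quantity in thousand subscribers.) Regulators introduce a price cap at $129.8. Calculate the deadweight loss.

In inverse form: demand p = 194.64 − 0.1q, supply p = 126.92 + 0.01q.
Competitive equilibrium: 194.64 − 0.1q = 126.92 + 0.01q → q* = 615.6364, p* = 133.0764.
At the ceiling p = 129.8, quantity supplied = (129.8 − 126.92)/0.01 = 288.
Willingness to pay at q' = 288: 194.64 − 0.1·288 = 165.84.
Δq = 615.6364 − 288 = 327.6364; wedge = 165.84 − 129.8 = 36.04.
Deadweight loss = ½ × 327.6364 × 36.04 = $5904.01 thousand.

$5904.01 thousand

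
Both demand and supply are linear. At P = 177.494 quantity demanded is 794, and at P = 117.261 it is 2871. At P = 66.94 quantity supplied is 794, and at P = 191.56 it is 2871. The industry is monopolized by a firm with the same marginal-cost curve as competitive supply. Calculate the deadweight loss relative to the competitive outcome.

Demand slope = (117.261 − 177.494)/(2871 − 794) = −0.029, so P = 200.52 − 0.029Q.
Supply slope = (191.56 − 66.94)/(2871 − 794) = 0.06, so P = 19.3 + 0.06Q.
Competitive equilibrium: 200.52 − 0.029Q = 19.3 + 0.06Q → Q* = 2036.17978, P* = 141.47079.
Marginal revenue: MR = 200.52 − 0.058Q. Set MR = MC: 200.52 − 0.058Q = 19.3 + 0.06Q → Q_m = 1535.76271.
Price P_m = 200.52 − 0.029·1535.76271 = 155.98288; MC(Q_m) = 19.3 + 0.06·1535.76271 = 111.44576.
Competitive Q* = 2036.17978, so ΔQ = 500.41707; wedge = 155.98288 − 111.44576 = 44.53712.
Welfare loss = ½ × 500.41707 × 44.53712 = 11143.57.

11143.57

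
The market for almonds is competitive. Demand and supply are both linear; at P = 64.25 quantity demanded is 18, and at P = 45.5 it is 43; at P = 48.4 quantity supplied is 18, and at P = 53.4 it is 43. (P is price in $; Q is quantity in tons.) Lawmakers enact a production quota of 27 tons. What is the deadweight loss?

Demand slope = (45.5 − 64.25)/(43 − 18) = −0.75, so P = 77.75 − 0.75Q.
Supply slope = (53.4 − 48.4)/(43 − 18) = 0.2, so P = 44.8 + 0.2Q.
Competitive equilibrium: 77.75 − 0.75Q = 44.8 + 0.2Q → Q* = 34.6842, P* = 51.7368.
At Q = 27: demand price = 77.75 − 0.75·27 = 57.5; supply price = 44.8 + 0.2·27 = 50.2.
ΔQ = 34.6842 − 27 = 7.6842; wedge = 57.5 − 50.2 = 7.3.
DWL = ½ × 7.6842 × 7.3 = $28.05.

$28.05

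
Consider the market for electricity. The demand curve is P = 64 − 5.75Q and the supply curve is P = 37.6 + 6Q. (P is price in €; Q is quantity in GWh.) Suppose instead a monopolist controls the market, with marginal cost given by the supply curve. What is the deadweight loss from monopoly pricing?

€3.20

Competitive equilibrium: 64 − 5.75Q = 37.6 + 6Q → Q* = 2.2468, P* = 51.0809.
Marginal revenue: MR = 64 − 11.5Q. Set MR = MC: 64 − 11.5Q = 37.6 + 6Q → Q_m = 1.5086.
Price P_m = 64 − 5.75·1.5086 = 55.3256; MC(Q_m) = 37.6 + 6·1.5086 = 46.6516.
Competitive Q* = 2.2468, so ΔQ = 0.7382; wedge = 55.3256 − 46.6516 = 8.674.
Deadweight loss = ½ × 0.7382 × 8.674 = €3.20.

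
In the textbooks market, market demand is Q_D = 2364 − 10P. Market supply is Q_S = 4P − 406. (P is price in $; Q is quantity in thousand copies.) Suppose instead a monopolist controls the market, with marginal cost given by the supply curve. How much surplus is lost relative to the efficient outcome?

In inverse form: demand P = 236.4 − 0.1Q, supply P = 101.5 + 0.25Q.
Competitive equilibrium: 236.4 − 0.1Q = 101.5 + 0.25Q → Q* = 385.4286, P* = 197.8571.
Marginal revenue: MR = 236.4 − 0.2Q. Set MR = MC: 236.4 − 0.2Q = 101.5 + 0.25Q → Q_m = 299.7778.
Price P_m = 236.4 − 0.1·299.7778 = 206.4222; MC(Q_m) = 101.5 + 0.25·299.7778 = 176.4445.
Competitive Q* = 385.4286, so ΔQ = 85.6508; wedge = 206.4222 − 176.4445 = 29.9777.
Welfare loss = ½ × 85.6508 × 29.9777 = $1283.81 thousand.

$1283.81 thousand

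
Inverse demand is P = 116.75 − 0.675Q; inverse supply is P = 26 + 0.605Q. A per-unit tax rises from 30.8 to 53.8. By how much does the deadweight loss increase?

760.08

Competitive equilibrium: 116.75 − 0.675Q = 26 + 0.605Q → Q* = 70.8984, P* = 68.8936.
For a per-unit tax t: ΔQ = t/1.28, so DWL = ½·t·(t/1.28) = t²/2.56.
At t = 30.8: DWL = 370.563. At t = 53.8: DWL = 1130.641.
Increase = 1130.641 − 370.563 = 760.08.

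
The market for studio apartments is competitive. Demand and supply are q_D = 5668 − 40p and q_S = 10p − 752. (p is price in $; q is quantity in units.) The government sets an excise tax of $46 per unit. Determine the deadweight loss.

In inverse form: demand p = 141.7 − 0.025q, supply p = 75.2 + 0.1q.
Competitive equilibrium: 141.7 − 0.025q = 75.2 + 0.1q → q* = 532, p* = 128.4.
With the tax, the buyer price exceeds the seller price by 46: (141.7 − 0.025q) − (75.2 + 0.1q) = 46 → q' = 164.
Δq = 532 − 164 = 368; the wedge equals the tax, 46.
DWL = ½ × 368 × 46 = $8464.

$8464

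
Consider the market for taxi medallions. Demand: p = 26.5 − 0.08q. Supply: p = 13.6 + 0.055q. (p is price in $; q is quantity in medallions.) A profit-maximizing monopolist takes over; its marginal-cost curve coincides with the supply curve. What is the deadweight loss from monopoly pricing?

Competitive equilibrium: 26.5 − 0.08q = 13.6 + 0.055q → q* = 95.5556, p* = 18.8556.
Marginal revenue: MR = 26.5 − 0.16q. Set MR = MC: 26.5 − 0.16q = 13.6 + 0.055q → q_m = 60.
Price p_m = 26.5 − 0.08·60 = 21.7; MC(q_m) = 13.6 + 0.055·60 = 16.9.
Competitive q* = 95.5556, so Δq = 35.5556; wedge = 21.7 − 16.9 = 4.8.
Welfare loss = ½ × 35.5556 × 4.8 = $85.33.

$85.33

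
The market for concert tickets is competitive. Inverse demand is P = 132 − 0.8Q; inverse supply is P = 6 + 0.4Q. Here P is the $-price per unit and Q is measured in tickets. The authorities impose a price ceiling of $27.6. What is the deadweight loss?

$1560.60

Competitive equilibrium: 132 − 0.8Q = 6 + 0.4Q → Q* = 105, P* = 48.
At the ceiling P = 27.6, quantity supplied = (27.6 − 6)/0.4 = 54.
Willingness to pay at Q' = 54: 132 − 0.8·54 = 88.8.
ΔQ = 105 − 54 = 51; wedge = 88.8 − 27.6 = 61.2.
Welfare loss = ½ × 51 × 61.2 = $1560.60.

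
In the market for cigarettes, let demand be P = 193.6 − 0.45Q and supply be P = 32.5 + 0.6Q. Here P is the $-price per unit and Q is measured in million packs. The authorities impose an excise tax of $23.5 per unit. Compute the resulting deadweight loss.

$262.98 million

Competitive equilibrium: 193.6 − 0.45Q = 32.5 + 0.6Q → Q* = 153.4286, P* = 124.5571.
With the tax, the buyer price exceeds the seller price by 23.5: (193.6 − 0.45Q) − (32.5 + 0.6Q) = 23.5 → Q' = 131.0476.
ΔQ = 153.4286 − 131.0476 = 22.381; the wedge equals the tax, 23.5.
DWL = ½ × 22.381 × 23.5 = $262.98 million.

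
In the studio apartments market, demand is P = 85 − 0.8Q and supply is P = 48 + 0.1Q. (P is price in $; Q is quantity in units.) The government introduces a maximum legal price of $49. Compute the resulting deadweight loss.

$435.56

Competitive equilibrium: 85 − 0.8Q = 48 + 0.1Q → Q* = 41.1111, P* = 52.1111.
At the ceiling P = 49, quantity supplied = (49 − 48)/0.1 = 10.
Willingness to pay at Q' = 10: 85 − 0.8·10 = 77.
ΔQ = 41.1111 − 10 = 31.1111; wedge = 77 − 49 = 28.
Deadweight loss = ½ × 31.1111 × 28 = $435.56.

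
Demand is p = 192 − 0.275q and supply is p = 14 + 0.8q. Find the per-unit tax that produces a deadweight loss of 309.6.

Competitive equilibrium: 192 − 0.275q = 14 + 0.8q → q* = 165.5814, p* = 146.4651.
A tax t gives Δq = t/1.075 and wedge t, so DWL = t²/2.15.
t²/2.15 = 309.6 → t² = 665.64 → t = 25.8.

25.8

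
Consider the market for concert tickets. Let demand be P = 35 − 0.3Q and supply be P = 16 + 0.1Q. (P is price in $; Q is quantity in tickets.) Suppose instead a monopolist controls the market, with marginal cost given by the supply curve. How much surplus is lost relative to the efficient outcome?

Competitive equilibrium: 35 − 0.3Q = 16 + 0.1Q → Q* = 47.5, P* = 20.75.
Marginal revenue: MR = 35 − 0.6Q. Set MR = MC: 35 − 0.6Q = 16 + 0.1Q → Q_m = 27.1429.
Price P_m = 35 − 0.3·27.1429 = 26.8571; MC(Q_m) = 16 + 0.1·27.1429 = 18.7143.
Competitive Q* = 47.5, so ΔQ = 20.3571; wedge = 26.8571 − 18.7143 = 8.1428.
The triangle = ½ × 20.3571 × 8.1428 = $82.88.

$82.88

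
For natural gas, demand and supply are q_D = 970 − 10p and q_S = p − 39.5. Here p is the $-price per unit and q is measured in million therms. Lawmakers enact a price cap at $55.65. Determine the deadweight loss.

In inverse form: demand p = 97 − 0.1q, supply p = 39.5 + q.
Competitive equilibrium: 97 − 0.1q = 39.5 + q → q* = 52.2727, p* = 91.7727.
At the ceiling p = 55.65, quantity supplied = (55.65 − 39.5)/1 = 16.15.
Willingness to pay at q' = 16.15: 97 − 0.1·16.15 = 95.385.
Δq = 52.2727 − 16.15 = 36.1227; wedge = 95.385 − 55.65 = 39.735.
The triangle = ½ × 36.1227 × 39.735 = $717.67 million.

$717.67 million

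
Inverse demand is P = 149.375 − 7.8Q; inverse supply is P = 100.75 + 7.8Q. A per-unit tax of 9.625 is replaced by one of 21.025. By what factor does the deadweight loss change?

4.772

Competitive equilibrium: 149.375 − 7.8Q = 100.75 + 7.8Q → Q* = 3.117, P* = 125.0625.
For a per-unit tax t: ΔQ = t/15.6, so DWL = ½·t·(t/15.6) = t²/31.2.
At t = 9.625: DWL = 2.969. At t = 21.025: DWL = 14.168.
Ratio = (21.025/9.625)² = 4.772.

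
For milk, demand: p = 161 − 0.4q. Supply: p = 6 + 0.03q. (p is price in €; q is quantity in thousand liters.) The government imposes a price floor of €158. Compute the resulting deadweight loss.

€26785.64 thousand

Competitive equilibrium: 161 − 0.4q = 6 + 0.03q → q* = 360.4651, p* = 16.814.
At the floor p = 158, quantity demanded = (161 − 158)/0.4 = 7.5.
Sellers' marginal cost at q' = 7.5: 6 + 0.03·7.5 = 6.225.
Δq = 360.4651 − 7.5 = 352.9651; wedge = 158 − 6.225 = 151.775.
The triangle = ½ × 352.9651 × 151.775 = €26785.64 thousand.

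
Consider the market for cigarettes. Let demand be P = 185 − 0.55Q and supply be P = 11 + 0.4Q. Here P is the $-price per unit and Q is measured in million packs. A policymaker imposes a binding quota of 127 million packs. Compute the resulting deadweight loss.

Competitive equilibrium: 185 − 0.55Q = 11 + 0.4Q → Q* = 183.1579, P* = 84.2632.
At Q = 127: demand price = 185 − 0.55·127 = 115.15; supply price = 11 + 0.4·127 = 61.8.
ΔQ = 183.1579 − 127 = 56.1579; wedge = 115.15 − 61.8 = 53.35.
Deadweight loss = ½ × 56.1579 × 53.35 = $1498.01 million.

$1498.01 million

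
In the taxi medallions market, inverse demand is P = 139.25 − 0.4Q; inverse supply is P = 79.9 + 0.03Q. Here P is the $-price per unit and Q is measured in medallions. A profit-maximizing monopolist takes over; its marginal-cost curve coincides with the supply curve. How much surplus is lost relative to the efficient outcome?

Competitive equilibrium: 139.25 − 0.4Q = 79.9 + 0.03Q → Q* = 138.0233, P* = 84.0407.
Marginal revenue: MR = 139.25 − 0.8Q. Set MR = MC: 139.25 − 0.8Q = 79.9 + 0.03Q → Q_m = 71.506.
Price P_m = 139.25 − 0.4·71.506 = 110.6476; MC(Q_m) = 79.9 + 0.03·71.506 = 82.0452.
Competitive Q* = 138.0233, so ΔQ = 66.5173; wedge = 110.6476 − 82.0452 = 28.6024.
DWL = ½ × 66.5173 × 28.6024 = $951.28.

$951.28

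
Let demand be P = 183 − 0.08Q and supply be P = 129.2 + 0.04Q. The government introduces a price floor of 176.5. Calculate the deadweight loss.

8085.01

Competitive equilibrium: 183 − 0.08Q = 129.2 + 0.04Q → Q* = 448.3333, P* = 147.1333.
At the floor P = 176.5, quantity demanded = (183 − 176.5)/0.08 = 81.25.
Sellers' marginal cost at Q' = 81.25: 129.2 + 0.04·81.25 = 132.45.
ΔQ = 448.3333 − 81.25 = 367.0833; wedge = 176.5 − 132.45 = 44.05.
Welfare loss = ½ × 367.0833 × 44.05 = 8085.01.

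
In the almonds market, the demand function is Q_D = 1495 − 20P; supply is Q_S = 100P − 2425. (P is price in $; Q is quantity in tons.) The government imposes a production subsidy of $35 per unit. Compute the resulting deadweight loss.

$10208.33

In inverse form: demand P = 74.75 − 0.05Q, supply P = 24.25 + 0.01Q.
Competitive equilibrium: 74.75 − 0.05Q = 24.25 + 0.01Q → Q* = 841.6667, P* = 32.6667.
The subsidy lowers effective supply by 35: P = 0.01Q − 10.75.
New quantity: 74.75 − 0.05Q = 0.01Q − 10.75 → Q' = 1425.
Overproduction ΔQ = 1425 − 841.6667 = 583.3333; wedge = subsidy = 35.
Deadweight loss = ½ × 583.3333 × 35 = $10208.33.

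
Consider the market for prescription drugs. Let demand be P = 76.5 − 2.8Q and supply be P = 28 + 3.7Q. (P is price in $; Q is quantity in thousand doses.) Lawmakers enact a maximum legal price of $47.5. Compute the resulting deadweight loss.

$15.61 thousand

Competitive equilibrium: 76.5 − 2.8Q = 28 + 3.7Q → Q* = 7.46154, P* = 55.60769.
At the ceiling P = 47.5, quantity supplied = (47.5 − 28)/3.7 = 5.27027.
Willingness to pay at Q' = 5.27027: 76.5 − 2.8·5.27027 = 61.74324.
ΔQ = 7.46154 − 5.27027 = 2.19127; wedge = 61.74324 − 47.5 = 14.24324.
DWL = ½ × 2.19127 × 14.24324 = $15.61 thousand.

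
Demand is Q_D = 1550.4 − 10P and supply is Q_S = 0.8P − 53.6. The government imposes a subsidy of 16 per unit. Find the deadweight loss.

94.81

In inverse form: demand P = 155.04 − 0.1Q, supply P = 67 + 1.25Q.
Competitive equilibrium: 155.04 − 0.1Q = 67 + 1.25Q → Q* = 65.21481, P* = 148.51852.
The subsidy lowers effective supply by 16: P = 51 + 1.25Q.
New quantity: 155.04 − 0.1Q = 51 + 1.25Q → Q' = 77.06667.
Overproduction ΔQ = 77.06667 − 65.21481 = 11.85186; wedge = subsidy = 16.
DWL = ½ × 11.85186 × 16 = 94.81.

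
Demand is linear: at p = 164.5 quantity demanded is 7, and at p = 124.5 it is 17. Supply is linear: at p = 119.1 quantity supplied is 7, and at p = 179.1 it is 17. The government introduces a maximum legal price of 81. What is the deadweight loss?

592.96

Demand slope = (124.5 − 164.5)/(17 − 7) = −4, so p = 192.5 − 4q.
Supply slope = (179.1 − 119.1)/(17 − 7) = 6, so p = 77.1 + 6q.
Competitive equilibrium: 192.5 − 4q = 77.1 + 6q → q* = 11.54, p* = 146.34.
At the ceiling p = 81, quantity supplied = (81 − 77.1)/6 = 0.65.
Willingness to pay at q' = 0.65: 192.5 − 4·0.65 = 189.9.
Δq = 11.54 − 0.65 = 10.89; wedge = 189.9 − 81 = 108.9.
DWL = ½ × 10.89 × 108.9 = 592.96.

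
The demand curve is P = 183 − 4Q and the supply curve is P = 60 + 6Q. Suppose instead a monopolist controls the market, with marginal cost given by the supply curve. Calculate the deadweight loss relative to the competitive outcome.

Competitive equilibrium: 183 − 4Q = 60 + 6Q → Q* = 12.3, P* = 133.8.
Marginal revenue: MR = 183 − 8Q. Set MR = MC: 183 − 8Q = 60 + 6Q → Q_m = 8.7857.
Price P_m = 183 − 4·8.7857 = 147.8572; MC(Q_m) = 60 + 6·8.7857 = 112.7142.
Competitive Q* = 12.3, so ΔQ = 3.5143; wedge = 147.8572 − 112.7142 = 35.143.
Welfare loss = ½ × 3.5143 × 35.143 = 61.75.

61.75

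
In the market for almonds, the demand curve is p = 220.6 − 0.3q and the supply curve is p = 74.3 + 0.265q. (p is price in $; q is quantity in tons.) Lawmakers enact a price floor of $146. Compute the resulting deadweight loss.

Competitive equilibrium: 220.6 − 0.3q = 74.3 + 0.265q → q* = 258.9381, p* = 142.9186.
At the floor p = 146, quantity demanded = (220.6 − 146)/0.3 = 248.6667.
Sellers' marginal cost at q' = 248.6667: 74.3 + 0.265·248.6667 = 140.1967.
Δq = 258.9381 − 248.6667 = 10.2714; wedge = 146 − 140.1967 = 5.8033.
The triangle = ½ × 10.2714 × 5.8033 = $29.80.

$29.80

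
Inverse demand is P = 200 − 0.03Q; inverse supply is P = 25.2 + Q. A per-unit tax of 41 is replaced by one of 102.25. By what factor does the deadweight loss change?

6.220

Competitive equilibrium: 200 − 0.03Q = 25.2 + Q → Q* = 169.7087, P* = 194.9087.
For a per-unit tax t: ΔQ = t/1.03, so DWL = ½·t·(t/1.03) = t²/2.06.
At t = 41: DWL = 816.019. At t = 102.25: DWL = 5075.273.
Ratio = (102.25/41)² = 6.220.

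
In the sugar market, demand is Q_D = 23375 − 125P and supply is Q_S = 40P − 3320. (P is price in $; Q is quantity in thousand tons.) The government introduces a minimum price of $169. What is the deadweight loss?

$13410.04 thousand

In inverse form: demand P = 187 − 0.008Q, supply P = 83 + 0.025Q.
Competitive equilibrium: 187 − 0.008Q = 83 + 0.025Q → Q* = 3151.5152, P* = 161.7879.
At the floor P = 169, quantity demanded = (187 − 169)/0.008 = 2250.
Sellers' marginal cost at Q' = 2250: 83 + 0.025·2250 = 139.25.
ΔQ = 3151.5152 − 2250 = 901.5152; wedge = 169 − 139.25 = 29.75.
Deadweight loss = ½ × 901.5152 × 29.75 = $13410.04 thousand.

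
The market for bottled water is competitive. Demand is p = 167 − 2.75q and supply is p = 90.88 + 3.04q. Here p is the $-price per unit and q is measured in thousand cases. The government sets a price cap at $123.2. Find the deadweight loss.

$18.31 thousand

Competitive equilibrium: 167 − 2.75q = 90.88 + 3.04q → q* = 13.1468, p* = 130.8463.
At the ceiling p = 123.2, quantity supplied = (123.2 − 90.88)/3.04 = 10.6316.
Willingness to pay at q' = 10.6316: 167 − 2.75·10.6316 = 137.7631.
Δq = 13.1468 − 10.6316 = 2.5152; wedge = 137.7631 − 123.2 = 14.5631.
DWL = ½ × 2.5152 × 14.5631 = $18.31 thousand.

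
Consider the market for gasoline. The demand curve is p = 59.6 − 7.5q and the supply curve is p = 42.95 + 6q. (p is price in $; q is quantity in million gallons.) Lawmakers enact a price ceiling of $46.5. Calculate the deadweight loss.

Competitive equilibrium: 59.6 − 7.5q = 42.95 + 6q → q* = 1.2333, p* = 50.35.
At the ceiling p = 46.5, quantity supplied = (46.5 − 42.95)/6 = 0.5917.
Willingness to pay at q' = 0.5917: 59.6 − 7.5·0.5917 = 55.1623.
Δq = 1.2333 − 0.5917 = 0.6416; wedge = 55.1623 − 46.5 = 8.6623.
The triangle = ½ × 0.6416 × 8.6623 = $2.78 million.

$2.78 million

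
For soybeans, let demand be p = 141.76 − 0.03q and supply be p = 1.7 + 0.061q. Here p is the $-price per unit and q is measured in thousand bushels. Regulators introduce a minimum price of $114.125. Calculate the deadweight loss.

Competitive equilibrium: 141.76 − 0.03q = 1.7 + 0.061q → q* = 1539.12088, p* = 95.58637.
At the floor p = 114.125, quantity demanded = (141.76 − 114.125)/0.03 = 921.16667.
Sellers' marginal cost at q' = 921.16667: 1.7 + 0.061·921.16667 = 57.89117.
Δq = 1539.12088 − 921.16667 = 617.95421; wedge = 114.125 − 57.89117 = 56.23383.
Deadweight loss = ½ × 617.95421 × 56.23383 = $17374.97 thousand.

$17374.97 thousand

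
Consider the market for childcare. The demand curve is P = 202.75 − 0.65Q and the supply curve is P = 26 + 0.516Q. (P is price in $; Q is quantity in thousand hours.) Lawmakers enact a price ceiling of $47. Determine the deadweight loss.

Competitive equilibrium: 202.75 − 0.65Q = 26 + 0.516Q → Q* = 151.58662, P* = 104.2187.
At the ceiling P = 47, quantity supplied = (47 − 26)/0.516 = 40.69767.
Willingness to pay at Q' = 40.69767: 202.75 − 0.65·40.69767 = 176.29651.
ΔQ = 151.58662 − 40.69767 = 110.88895; wedge = 176.29651 − 47 = 129.29651.
Welfare loss = ½ × 110.88895 × 129.29651 = $7168.78 thousand.

$7168.78 thousand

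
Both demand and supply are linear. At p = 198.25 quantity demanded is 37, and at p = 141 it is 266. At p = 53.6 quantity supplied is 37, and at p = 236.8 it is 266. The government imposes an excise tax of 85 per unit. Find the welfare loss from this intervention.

3440.48

Demand slope = (141 − 198.25)/(266 − 37) = −0.25, so p = 207.5 − 0.25q.
Supply slope = (236.8 − 53.6)/(266 − 37) = 0.8, so p = 24 + 0.8q.
Competitive equilibrium: 207.5 − 0.25q = 24 + 0.8q → q* = 174.7619, p* = 163.8095.
With the tax, the buyer price exceeds the seller price by 85: (207.5 − 0.25q) − (24 + 0.8q) = 85 → q' = 93.8095.
Δq = 174.7619 − 93.8095 = 80.9524; the wedge equals the tax, 85.
DWL = ½ × 80.9524 × 85 = 3440.48.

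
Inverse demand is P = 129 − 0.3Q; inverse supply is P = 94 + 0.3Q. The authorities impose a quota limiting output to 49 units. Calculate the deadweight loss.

Competitive equilibrium: 129 − 0.3Q = 94 + 0.3Q → Q* = 58.3333, P* = 111.5.
At Q = 49: demand price = 129 − 0.3·49 = 114.3; supply price = 94 + 0.3·49 = 108.7.
ΔQ = 58.3333 − 49 = 9.3333; wedge = 114.3 − 108.7 = 5.6.
DWL = ½ × 9.3333 × 5.6 = 26.13.

26.13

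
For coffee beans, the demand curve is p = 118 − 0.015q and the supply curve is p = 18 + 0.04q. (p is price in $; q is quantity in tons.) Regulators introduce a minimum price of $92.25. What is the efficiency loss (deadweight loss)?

Competitive equilibrium: 118 − 0.015q = 18 + 0.04q → q* = 1818.18182, p* = 90.72727.
At the floor p = 92.25, quantity demanded = (118 − 92.25)/0.015 = 1716.66667.
Sellers' marginal cost at q' = 1716.66667: 18 + 0.04·1716.66667 = 86.66667.
Δq = 1818.18182 − 1716.66667 = 101.51515; wedge = 92.25 − 86.66667 = 5.58333.
Welfare loss = ½ × 101.51515 × 5.58333 = $283.40.

$283.40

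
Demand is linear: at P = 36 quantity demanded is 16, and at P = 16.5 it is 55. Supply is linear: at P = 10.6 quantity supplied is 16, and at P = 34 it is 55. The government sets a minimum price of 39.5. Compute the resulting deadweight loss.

Demand slope = (16.5 − 36)/(55 − 16) = −0.5, so P = 44 − 0.5Q.
Supply slope = (34 − 10.6)/(55 − 16) = 0.6, so P = 1 + 0.6Q.
Competitive equilibrium: 44 − 0.5Q = 1 + 0.6Q → Q* = 39.0909, P* = 24.4545.
At the floor P = 39.5, quantity demanded = (44 − 39.5)/0.5 = 9.
Sellers' marginal cost at Q' = 9: 1 + 0.6·9 = 6.4.
ΔQ = 39.0909 − 9 = 30.0909; wedge = 39.5 − 6.4 = 33.1.
Deadweight loss = ½ × 30.0909 × 33.1 = 498.

498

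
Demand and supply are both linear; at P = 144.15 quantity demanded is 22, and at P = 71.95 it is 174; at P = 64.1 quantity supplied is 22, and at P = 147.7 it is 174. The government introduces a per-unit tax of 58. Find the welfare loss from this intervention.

Demand slope = (71.95 − 144.15)/(174 − 22) = −0.475, so P = 154.6 − 0.475Q.
Supply slope = (147.7 − 64.1)/(174 − 22) = 0.55, so P = 52 + 0.55Q.
Competitive equilibrium: 154.6 − 0.475Q = 52 + 0.55Q → Q* = 100.0976, P* = 107.0537.
With the tax, the buyer price exceeds the seller price by 58: (154.6 − 0.475Q) − (52 + 0.55Q) = 58 → Q' = 43.5122.
ΔQ = 100.0976 − 43.5122 = 56.5854; the wedge equals the tax, 58.
Welfare loss = ½ × 56.5854 × 58 = 1640.98.

1640.98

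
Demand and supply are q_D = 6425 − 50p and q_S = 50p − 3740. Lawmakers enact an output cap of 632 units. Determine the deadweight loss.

10096.205

In inverse form: demand p = 128.5 − 0.02q, supply p = 74.8 + 0.02q.
Competitive equilibrium: 128.5 − 0.02q = 74.8 + 0.02q → q* = 1342.5, p* = 101.65.
At q = 632: demand price = 128.5 − 0.02·632 = 115.86; supply price = 74.8 + 0.02·632 = 87.44.
Δq = 1342.5 − 632 = 710.5; wedge = 115.86 − 87.44 = 28.42.
The triangle = ½ × 710.5 × 28.42 = 10096.205.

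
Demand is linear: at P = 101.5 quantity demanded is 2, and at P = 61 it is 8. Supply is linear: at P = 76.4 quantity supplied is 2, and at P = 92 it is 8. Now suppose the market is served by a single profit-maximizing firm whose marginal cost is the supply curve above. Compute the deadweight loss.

18.03

Demand slope = (61 − 101.5)/(8 − 2) = −6.75, so P = 115 − 6.75Q.
Supply slope = (92 − 76.4)/(8 − 2) = 2.6, so P = 71.2 + 2.6Q.
Competitive equilibrium: 115 − 6.75Q = 71.2 + 2.6Q → Q* = 4.6845, P* = 83.3797.
Marginal revenue: MR = 115 − 13.5Q. Set MR = MC: 115 − 13.5Q = 71.2 + 2.6Q → Q_m = 2.7205.
Price P_m = 115 − 6.75·2.7205 = 96.6366; MC(Q_m) = 71.2 + 2.6·2.7205 = 78.2733.
Competitive Q* = 4.6845, so ΔQ = 1.964; wedge = 96.6366 − 78.2733 = 18.3633.
Welfare loss = ½ × 1.964 × 18.3633 = 18.03.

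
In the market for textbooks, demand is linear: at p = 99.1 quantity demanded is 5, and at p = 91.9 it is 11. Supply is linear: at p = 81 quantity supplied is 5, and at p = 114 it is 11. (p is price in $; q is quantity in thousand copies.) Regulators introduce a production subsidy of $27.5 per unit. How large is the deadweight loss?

Demand slope = (91.9 − 99.1)/(11 − 5) = −1.2, so p = 105.1 − 1.2q.
Supply slope = (114 − 81)/(11 − 5) = 5.5, so p = 53.5 + 5.5q.
Competitive equilibrium: 105.1 − 1.2q = 53.5 + 5.5q → q* = 7.7015, p* = 95.8582.
The subsidy lowers effective supply by 27.5: p = 26 + 5.5q.
New quantity: 105.1 − 1.2q = 26 + 5.5q → q' = 11.806.
Overproduction Δq = 11.806 − 7.7015 = 4.1045; wedge = subsidy = 27.5.
Welfare loss = ½ × 4.1045 × 27.5 = $56.44 thousand.

$56.44 thousand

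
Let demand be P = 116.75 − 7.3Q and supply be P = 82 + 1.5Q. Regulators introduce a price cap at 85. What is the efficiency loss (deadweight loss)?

16.71

Competitive equilibrium: 116.75 − 7.3Q = 82 + 1.5Q → Q* = 3.9489, P* = 87.9233.
At the ceiling P = 85, quantity supplied = (85 − 82)/1.5 = 2.
Willingness to pay at Q' = 2: 116.75 − 7.3·2 = 102.15.
ΔQ = 3.9489 − 2 = 1.9489; wedge = 102.15 − 85 = 17.15.
The triangle = ½ × 1.9489 × 17.15 = 16.71.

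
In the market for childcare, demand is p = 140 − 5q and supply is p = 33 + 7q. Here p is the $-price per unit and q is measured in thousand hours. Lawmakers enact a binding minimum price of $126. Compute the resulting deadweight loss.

Competitive equilibrium: 140 − 5q = 33 + 7q → q* = 8.9167, p* = 95.4167.
At the floor p = 126, quantity demanded = (140 − 126)/5 = 2.8.
Sellers' marginal cost at q' = 2.8: 33 + 7·2.8 = 52.6.
Δq = 8.9167 − 2.8 = 6.1167; wedge = 126 − 52.6 = 73.4.
DWL = ½ × 6.1167 × 73.4 = $224.48 thousand.

$224.48 thousand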